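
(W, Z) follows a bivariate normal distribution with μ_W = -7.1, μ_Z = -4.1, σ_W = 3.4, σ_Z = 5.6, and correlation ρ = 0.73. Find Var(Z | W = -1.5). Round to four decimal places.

14.6483

For a bivariate normal, Var(Z | W=x) = σ_Z²(1 − ρ²).
Var(Z | W=-1.5) = (5.6)²·(1 − (0.73)²) = 31.36·0.4671 = 14.6483.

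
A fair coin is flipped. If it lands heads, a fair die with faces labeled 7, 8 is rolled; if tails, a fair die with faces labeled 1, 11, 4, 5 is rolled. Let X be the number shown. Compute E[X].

51/8

E[X | heads] = (7+8)/2 = 15/2.
E[X | tails] = (1+11+4+5)/4 = 21/4.
By the law of total expectation,
E[X] = (1/2)·(15/2) + (1/2)·(21/4) = 51/8.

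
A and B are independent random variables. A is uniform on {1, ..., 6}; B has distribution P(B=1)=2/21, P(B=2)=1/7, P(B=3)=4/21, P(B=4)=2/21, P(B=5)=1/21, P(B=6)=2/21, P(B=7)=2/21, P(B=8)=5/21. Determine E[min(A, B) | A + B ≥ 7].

96/29

P(A + B ≥ 7) = 29/42.
Summing min(A,B)·P(x,y) over outcomes with A + B ≥ 7 gives 16/7.
E[min(A, B) | A + B ≥ 7] = (16/7) / (29/42) = 96/29.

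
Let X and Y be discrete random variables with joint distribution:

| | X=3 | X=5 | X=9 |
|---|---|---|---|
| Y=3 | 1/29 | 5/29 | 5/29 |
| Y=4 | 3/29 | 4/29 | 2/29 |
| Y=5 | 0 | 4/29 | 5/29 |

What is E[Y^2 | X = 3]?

P(X = 3) = 4/29.
Σ Y^2·P over the event = 9·(1/29) + 16·(3/29) = 57/29.
E[Y^2 | X = 3] = (57/29) / (4/29) = 57/4.

57/4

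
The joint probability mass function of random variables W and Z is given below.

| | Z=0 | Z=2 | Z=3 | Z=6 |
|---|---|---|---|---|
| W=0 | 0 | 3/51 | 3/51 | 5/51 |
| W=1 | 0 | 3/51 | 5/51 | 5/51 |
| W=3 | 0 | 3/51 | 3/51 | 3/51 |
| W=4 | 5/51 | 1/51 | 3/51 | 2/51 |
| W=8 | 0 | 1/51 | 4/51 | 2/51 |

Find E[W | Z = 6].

38/17

P(Z = 6) = 1/3.
Σ W·P over the event = 0·(5/51) + 1·(5/51) + 3·(3/51) + 4·(2/51) + 8·(2/51) = 38/51.
E[W | Z = 6] = (38/51) / (1/3) = 38/17.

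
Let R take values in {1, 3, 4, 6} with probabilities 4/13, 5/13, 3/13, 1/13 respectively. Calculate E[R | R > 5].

6

P(R > 5) = 1/13.
Σ over the event: 6·1/13 = 6/13.
E[R | R > 5] = (6/13) / (1/13) = 6.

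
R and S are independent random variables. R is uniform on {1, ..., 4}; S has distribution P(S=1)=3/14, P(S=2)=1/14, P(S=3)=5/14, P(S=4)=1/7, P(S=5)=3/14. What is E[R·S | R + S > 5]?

335/29

P(R + S > 5) = 29/56.
Summing RS·P(x,y) over outcomes with R + S > 5 gives 335/56.
E[R·S | R + S > 5] = (335/56) / (29/56) = 335/29.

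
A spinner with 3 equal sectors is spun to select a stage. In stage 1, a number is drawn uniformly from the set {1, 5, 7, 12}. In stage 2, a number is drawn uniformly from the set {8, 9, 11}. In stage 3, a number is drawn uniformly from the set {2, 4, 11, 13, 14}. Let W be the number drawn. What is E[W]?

1463/180

E[W | stage 1] = (1+5+7+12)/4 = 25/4.
E[W | stage 2] = (8+9+11)/3 = 28/3.
E[W | stage 3] = (2+4+11+13+14)/5 = 44/5.
By the law of total expectation,
E[W] = (1/3)·(25/4) + (1/3)·(28/3) + (1/3)·(44/5) = 1463/180.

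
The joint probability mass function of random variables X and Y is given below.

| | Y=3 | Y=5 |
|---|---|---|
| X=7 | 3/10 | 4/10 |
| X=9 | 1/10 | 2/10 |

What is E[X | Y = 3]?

P(Y = 3) = 2/5.
Σ X·P over the event = 7·(3/10) + 9·(1/10) = 3.
E[X | Y = 3] = (3) / (2/5) = 15/2.

15/2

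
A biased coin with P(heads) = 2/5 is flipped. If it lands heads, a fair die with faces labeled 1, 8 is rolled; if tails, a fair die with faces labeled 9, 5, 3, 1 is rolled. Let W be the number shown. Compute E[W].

E[W | heads] = (1+8)/2 = 9/2.
E[W | tails] = (9+5+3+1)/4 = 9/2.
By the law of total expectation,
E[W] = (2/5)·(9/2) + (3/5)·(9/2) = 9/2.

9/2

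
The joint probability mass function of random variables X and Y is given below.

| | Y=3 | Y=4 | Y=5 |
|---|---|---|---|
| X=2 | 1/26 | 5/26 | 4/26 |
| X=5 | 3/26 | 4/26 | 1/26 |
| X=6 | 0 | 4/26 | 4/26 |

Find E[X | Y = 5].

P(Y = 5) = 9/26.
Σ X·P over the event = 2·(4/26) + 5·(1/26) + 6·(4/26) = 37/26.
E[X | Y = 5] = (37/26) / (9/26) = 37/9.

37/9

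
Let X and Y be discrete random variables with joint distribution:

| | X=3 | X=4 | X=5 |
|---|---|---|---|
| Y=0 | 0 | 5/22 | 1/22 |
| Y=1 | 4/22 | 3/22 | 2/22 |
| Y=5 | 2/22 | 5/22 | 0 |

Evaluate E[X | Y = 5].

P(Y = 5) = 7/22.
Summing X·P(X=x,Y=y) over the conditioning event gives 13/11.
E[X | Y = 5] = (13/11) / (7/22) = 26/7.

26/7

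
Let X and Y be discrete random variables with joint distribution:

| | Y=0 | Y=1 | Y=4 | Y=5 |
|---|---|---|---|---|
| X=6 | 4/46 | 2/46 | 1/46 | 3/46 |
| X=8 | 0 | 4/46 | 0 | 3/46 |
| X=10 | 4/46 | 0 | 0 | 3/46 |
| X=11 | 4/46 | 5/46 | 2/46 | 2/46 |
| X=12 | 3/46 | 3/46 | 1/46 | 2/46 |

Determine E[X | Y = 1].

P(Y = 1) = 7/23.
Σ X·P over the event = 6·(2/46) + 8·(4/46) + 11·(5/46) + 12·(3/46) = 135/46.
E[X | Y = 1] = (135/46) / (7/23) = 135/14.

135/14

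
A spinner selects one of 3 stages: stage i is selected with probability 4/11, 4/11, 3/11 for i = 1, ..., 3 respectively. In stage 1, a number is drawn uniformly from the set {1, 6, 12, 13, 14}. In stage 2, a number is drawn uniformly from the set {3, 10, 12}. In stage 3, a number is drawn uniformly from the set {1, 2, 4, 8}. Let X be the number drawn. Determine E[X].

4883/660

E[X | stage 1] = (1+6+12+13+14)/5 = 46/5.
E[X | stage 2] = (3+10+12)/3 = 25/3.
E[X | stage 3] = (1+2+4+8)/4 = 15/4.
E[X] = (4/11)·(46/5) + (4/11)·(25/3) + (3/11)·(15/4) = 4883/660.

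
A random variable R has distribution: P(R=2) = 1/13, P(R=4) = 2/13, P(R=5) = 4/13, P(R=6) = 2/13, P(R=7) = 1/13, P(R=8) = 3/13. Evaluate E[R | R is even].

P(R is even) = 8/13.
Σ over the event: 2·1/13 + 4·2/13 + 6·2/13 + 8·3/13 = 46/13.
E[R | R is even] = (46/13) / (8/13) = 23/4.

23/4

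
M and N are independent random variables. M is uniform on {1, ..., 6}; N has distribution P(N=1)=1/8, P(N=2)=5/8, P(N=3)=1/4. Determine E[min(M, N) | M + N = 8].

P(M + N = 8) = 7/48.
Summing min(M,N)·P(x,y) over outcomes with M + N = 8 gives 1/3.
E[min(M, N) | M + N = 8] = (1/3) / (7/48) = 16/7.

16/7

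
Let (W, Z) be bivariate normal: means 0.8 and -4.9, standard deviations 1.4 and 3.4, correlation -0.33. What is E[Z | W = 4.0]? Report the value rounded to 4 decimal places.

For a bivariate normal, E[Z | W=x] = μ_Z + ρ·(σ_Z/σ_W)·(x − μ_W).
E[Z | W=4.0] = -4.9 + (-0.33)·(3.4/1.4)·(4.0 − (0.8)) = -4.9 + (-0.80143)·(3.2) = -7.4646.

-7.4646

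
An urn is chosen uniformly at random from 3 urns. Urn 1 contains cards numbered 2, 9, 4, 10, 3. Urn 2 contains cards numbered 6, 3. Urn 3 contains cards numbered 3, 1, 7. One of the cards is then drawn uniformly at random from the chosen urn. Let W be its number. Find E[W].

413/90

E[W | urn 1] = (2+9+4+10+3)/5 = 28/5.
E[W | urn 2] = (6+3)/2 = 9/2.
E[W | urn 3] = (3+1+7)/3 = 11/3.
By the law of total expectation,
E[W] = (1/3)·(28/5) + (1/3)·(9/2) + (1/3)·(11/3) = 413/90.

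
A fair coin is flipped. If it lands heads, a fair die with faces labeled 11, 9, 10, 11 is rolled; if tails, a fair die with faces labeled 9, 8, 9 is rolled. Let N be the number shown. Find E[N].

E[N | heads] = (11+9+10+11)/4 = 41/4.
E[N | tails] = (9+8+9)/3 = 26/3.
By the law of total expectation,
E[N] = (1/2)·(41/4) + (1/2)·(26/3) = 227/24.

227/24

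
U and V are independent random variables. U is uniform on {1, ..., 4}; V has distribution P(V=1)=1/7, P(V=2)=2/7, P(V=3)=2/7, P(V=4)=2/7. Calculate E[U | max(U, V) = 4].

P(max(U, V) = 4) = 13/28.
Summing U·P(x,y) over outcomes with max(U, V) = 4 gives 10/7.
E[U | max(U, V) = 4] = (10/7) / (13/28) = 40/13.

40/13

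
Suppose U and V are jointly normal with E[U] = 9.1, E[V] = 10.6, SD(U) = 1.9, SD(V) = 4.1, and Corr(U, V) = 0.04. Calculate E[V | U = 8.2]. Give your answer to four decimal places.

10.5223

The regression of V on U has slope ρ·σ_V/σ_U and passes through (μ_U, μ_V).
E[V | U=8.2] = 10.6 + (0.04)·(4.1/1.9)·(8.2 − (9.1)) = 10.6 + (0.086316)·(-0.9) = 10.5223.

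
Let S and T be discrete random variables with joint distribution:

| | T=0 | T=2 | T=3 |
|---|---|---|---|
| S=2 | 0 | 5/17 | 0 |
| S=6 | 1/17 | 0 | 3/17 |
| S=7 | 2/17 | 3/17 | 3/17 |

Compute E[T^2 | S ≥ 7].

P(S ≥ 7) = 8/17.
Σ T^2·P over the event = 0·(2/17) + 4·(3/17) + 9·(3/17) = 39/17.
E[T^2 | S ≥ 7] = (39/17) / (8/17) = 39/8.

39/8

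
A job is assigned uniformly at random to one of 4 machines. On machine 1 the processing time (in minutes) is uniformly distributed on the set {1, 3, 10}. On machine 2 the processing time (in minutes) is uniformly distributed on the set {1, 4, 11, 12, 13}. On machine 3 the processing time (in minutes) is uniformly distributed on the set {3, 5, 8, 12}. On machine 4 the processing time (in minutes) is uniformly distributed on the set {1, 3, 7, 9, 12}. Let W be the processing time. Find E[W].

E[W | machine 1] = (1+3+10)/3 = 14/3.
E[W | machine 2] = (1+4+11+12+13)/5 = 41/5.
E[W | machine 3] = (3+5+8+12)/4 = 7.
E[W | machine 4] = (1+3+7+9+12)/5 = 32/5.
E[W] = (1/4)·(14/3) + (1/4)·(41/5) + (1/4)·(7) + (1/4)·(32/5) = 197/30.

197/30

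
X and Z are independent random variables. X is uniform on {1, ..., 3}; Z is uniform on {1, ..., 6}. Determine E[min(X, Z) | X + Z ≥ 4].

29/15

P(X + Z ≥ 4) = 5/6.
Summing min(X,Z)·P(x,y) over outcomes with X + Z ≥ 4 gives 29/18.
E[min(X, Z) | X + Z ≥ 4] = (29/18) / (5/6) = 29/15.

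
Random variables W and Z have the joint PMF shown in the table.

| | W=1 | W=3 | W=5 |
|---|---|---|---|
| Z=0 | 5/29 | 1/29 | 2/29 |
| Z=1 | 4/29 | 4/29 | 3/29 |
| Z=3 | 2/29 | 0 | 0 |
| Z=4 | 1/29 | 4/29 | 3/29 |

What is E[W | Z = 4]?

P(Z = 4) = 8/29.
Σ W·P over the event = 1·(1/29) + 3·(4/29) + 5·(3/29) = 28/29.
E[W | Z = 4] = (28/29) / (8/29) = 7/2.

7/2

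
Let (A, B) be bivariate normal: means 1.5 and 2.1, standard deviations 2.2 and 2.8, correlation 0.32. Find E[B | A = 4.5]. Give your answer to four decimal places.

3.3218

For a bivariate normal, E[B | A=x] = μ_B + ρ·(σ_B/σ_A)·(x − μ_A).
E[B | A=4.5] = 2.1 + (0.32)·(2.8/2.2)·(4.5 − (1.5)) = 2.1 + (0.40727)·(3) = 3.3218.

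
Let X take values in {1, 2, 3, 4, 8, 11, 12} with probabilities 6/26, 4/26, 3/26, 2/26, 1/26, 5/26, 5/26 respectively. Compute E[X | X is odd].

5

P(X is odd) = 7/13.
Σ over the event: 1·3/13 + 3·3/26 + 11·5/26 = 35/13.
E[X | X is odd] = (35/13) / (7/13) = 5.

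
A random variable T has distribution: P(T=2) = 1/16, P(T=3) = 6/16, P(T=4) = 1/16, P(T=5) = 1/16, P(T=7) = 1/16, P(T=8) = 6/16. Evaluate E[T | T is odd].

P(T is odd) = 1/2.
Σ over the event: 3·3/8 + 5·1/16 + 7·1/16 = 15/8.
E[T | T is odd] = (15/8) / (1/2) = 15/4.

15/4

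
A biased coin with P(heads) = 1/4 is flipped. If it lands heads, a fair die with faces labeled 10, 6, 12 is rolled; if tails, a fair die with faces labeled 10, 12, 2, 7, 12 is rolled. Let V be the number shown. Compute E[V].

527/60

E[V | heads] = (10+6+12)/3 = 28/3.
E[V | tails] = (10+12+2+7+12)/5 = 43/5.
By the law of total expectation,
E[V] = (1/4)·(28/3) + (3/4)·(43/5) = 527/60.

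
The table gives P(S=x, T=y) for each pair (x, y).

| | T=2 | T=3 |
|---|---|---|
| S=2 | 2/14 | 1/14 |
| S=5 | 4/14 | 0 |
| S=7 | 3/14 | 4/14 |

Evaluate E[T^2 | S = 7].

P(S = 7) = 1/2.
Σ T^2·P over the event = 4·(3/14) + 9·(4/14) = 24/7.
E[T^2 | S = 7] = (24/7) / (1/2) = 48/7.

48/7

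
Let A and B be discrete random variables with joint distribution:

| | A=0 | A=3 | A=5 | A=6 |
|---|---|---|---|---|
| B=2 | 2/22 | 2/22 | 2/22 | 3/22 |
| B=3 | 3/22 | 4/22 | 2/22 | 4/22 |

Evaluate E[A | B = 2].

34/9

P(B = 2) = 9/22.
Σ A·P over the event = 0·(2/22) + 3·(2/22) + 5·(2/22) + 6·(3/22) = 17/11.
E[A | B = 2] = (17/11) / (9/22) = 34/9.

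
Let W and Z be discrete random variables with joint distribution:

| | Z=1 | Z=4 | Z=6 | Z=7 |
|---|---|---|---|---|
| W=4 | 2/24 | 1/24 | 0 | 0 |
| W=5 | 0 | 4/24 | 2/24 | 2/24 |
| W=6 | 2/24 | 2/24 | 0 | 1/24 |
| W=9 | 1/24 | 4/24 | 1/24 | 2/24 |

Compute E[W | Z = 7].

34/5

P(Z = 7) = 5/24.
Σ W·P over the event = 5·(2/24) + 6·(1/24) + 9·(2/24) = 17/12.
E[W | Z = 7] = (17/12) / (5/24) = 34/5.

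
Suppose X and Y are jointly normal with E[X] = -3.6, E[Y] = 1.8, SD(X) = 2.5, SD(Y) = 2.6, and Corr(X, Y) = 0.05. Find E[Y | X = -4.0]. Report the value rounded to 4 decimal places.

The regression of Y on X has slope ρ·σ_Y/σ_X and passes through (μ_X, μ_Y).
E[Y | X=-4.0] = 1.8 + (0.05)·(2.6/2.5)·(-4.0 − (-3.6)) = 1.8 + (0.052)·(-0.4) = 1.7792.

1.7792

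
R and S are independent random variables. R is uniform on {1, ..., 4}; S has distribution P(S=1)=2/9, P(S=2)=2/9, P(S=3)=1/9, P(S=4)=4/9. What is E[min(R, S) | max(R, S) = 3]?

12/7

P(max(R, S) = 3) = 7/36.
Summing min(R,S)·P(x,y) over outcomes with max(R, S) = 3 gives 1/3.
E[min(R, S) | max(R, S) = 3] = (1/3) / (7/36) = 12/7.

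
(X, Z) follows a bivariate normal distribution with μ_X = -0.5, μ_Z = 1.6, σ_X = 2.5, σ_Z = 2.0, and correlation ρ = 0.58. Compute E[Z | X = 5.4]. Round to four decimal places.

4.3376

For a bivariate normal, E[Z | X=x] = μ_Z + ρ·(σ_Z/σ_X)·(x − μ_X).
E[Z | X=5.4] = 1.6 + (0.58)·(2.0/2.5)·(5.4 − (-0.5)) = 1.6 + (0.464)·(5.9) = 4.3376.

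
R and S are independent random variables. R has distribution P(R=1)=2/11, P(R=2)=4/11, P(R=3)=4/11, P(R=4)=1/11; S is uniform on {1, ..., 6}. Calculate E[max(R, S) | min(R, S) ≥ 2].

187/45

P(min(R, S) ≥ 2) = 15/22.
Summing max(R,S)·P(x,y) over outcomes with min(R, S) ≥ 2 gives 17/6.
E[max(R, S) | min(R, S) ≥ 2] = (17/6) / (15/22) = 187/45.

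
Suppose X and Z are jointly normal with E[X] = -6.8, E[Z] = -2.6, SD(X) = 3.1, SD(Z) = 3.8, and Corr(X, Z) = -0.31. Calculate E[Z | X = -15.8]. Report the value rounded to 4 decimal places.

0.8200

The regression of Z on X has slope ρ·σ_Z/σ_X and passes through (μ_X, μ_Z).
E[Z | X=-15.8] = -2.6 + (-0.31)·(3.8/3.1)·(-15.8 − (-6.8)) = -2.6 + (-0.38)·(-9) = 0.8200.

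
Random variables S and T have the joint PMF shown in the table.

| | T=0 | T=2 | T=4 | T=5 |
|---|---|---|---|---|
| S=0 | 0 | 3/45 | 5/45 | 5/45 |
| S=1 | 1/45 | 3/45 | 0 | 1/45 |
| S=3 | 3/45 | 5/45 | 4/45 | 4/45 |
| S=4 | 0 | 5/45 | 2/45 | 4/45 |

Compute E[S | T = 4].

20/11

P(T = 4) = 11/45.
Σ S·P over the event = 0·(5/45) + 3·(4/45) + 4·(2/45) = 4/9.
E[S | T = 4] = (4/9) / (11/45) = 20/11.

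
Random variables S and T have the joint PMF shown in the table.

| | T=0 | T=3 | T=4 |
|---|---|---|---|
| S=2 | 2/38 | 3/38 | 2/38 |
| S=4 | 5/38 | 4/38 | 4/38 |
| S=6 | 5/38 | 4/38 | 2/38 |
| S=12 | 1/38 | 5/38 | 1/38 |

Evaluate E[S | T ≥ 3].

P(T ≥ 3) = 25/38.
Σ S·P over the event = 2·(3/38) + 2·(2/38) + 4·(4/38) + 4·(4/38) + 6·(4/38) + 6·(2/38) + 12·(5/38) + 12·(1/38) = 75/19.
E[S | T ≥ 3] = (75/19) / (25/38) = 6.

6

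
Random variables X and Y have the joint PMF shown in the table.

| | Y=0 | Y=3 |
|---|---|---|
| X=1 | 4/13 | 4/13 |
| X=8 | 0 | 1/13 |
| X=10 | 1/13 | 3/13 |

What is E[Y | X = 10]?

P(X = 10) = 4/13.
Σ Y·P over the event = 0·(1/13) + 3·(3/13) = 9/13.
E[Y | X = 10] = (9/13) / (4/13) = 9/4.

9/4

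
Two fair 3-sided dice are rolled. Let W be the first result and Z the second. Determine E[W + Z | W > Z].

4

Outcomes with W > Z: (2,1), (3,1), (3,2), each with probability 1/9.
E[W + Z | W > Z] = (3 + 4 + 5) / 3 = 4.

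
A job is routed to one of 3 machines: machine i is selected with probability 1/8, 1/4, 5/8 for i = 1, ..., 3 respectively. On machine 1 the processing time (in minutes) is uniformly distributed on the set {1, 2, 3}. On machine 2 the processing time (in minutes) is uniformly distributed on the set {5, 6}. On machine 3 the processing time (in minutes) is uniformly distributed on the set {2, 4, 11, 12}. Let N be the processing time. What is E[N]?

197/32

E[N | machine 1] = (1+2+3)/3 = 2.
E[N | machine 2] = (5+6)/2 = 11/2.
E[N | machine 3] = (2+4+11+12)/4 = 29/4.
By the law of total expectation,
E[N] = (1/8)·(2) + (1/4)·(11/2) + (5/8)·(29/4) = 197/32.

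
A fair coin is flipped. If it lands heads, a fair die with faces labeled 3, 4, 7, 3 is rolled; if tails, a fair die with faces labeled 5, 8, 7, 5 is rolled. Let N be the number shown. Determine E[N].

E[N | heads] = (3+4+7+3)/4 = 17/4.
E[N | tails] = (5+8+7+5)/4 = 25/4.
E[N] = (1/2)·(17/4) + (1/2)·(25/4) = 21/4.

21/4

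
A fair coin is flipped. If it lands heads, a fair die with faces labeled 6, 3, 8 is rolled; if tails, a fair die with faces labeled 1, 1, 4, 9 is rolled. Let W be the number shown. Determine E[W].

113/24

E[W | heads] = (6+3+8)/3 = 17/3.
E[W | tails] = (1+1+4+9)/4 = 15/4.
By the law of total expectation,
E[W] = (1/2)·(17/3) + (1/2)·(15/4) = 113/24.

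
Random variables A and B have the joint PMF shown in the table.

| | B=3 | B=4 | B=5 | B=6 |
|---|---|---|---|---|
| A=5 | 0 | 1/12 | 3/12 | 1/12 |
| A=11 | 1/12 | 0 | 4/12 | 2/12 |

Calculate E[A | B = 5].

59/7

P(B = 5) = 7/12.
Σ A·P over the event = 5·(3/12) + 11·(4/12) = 59/12.
E[A | B = 5] = (59/12) / (7/12) = 59/7.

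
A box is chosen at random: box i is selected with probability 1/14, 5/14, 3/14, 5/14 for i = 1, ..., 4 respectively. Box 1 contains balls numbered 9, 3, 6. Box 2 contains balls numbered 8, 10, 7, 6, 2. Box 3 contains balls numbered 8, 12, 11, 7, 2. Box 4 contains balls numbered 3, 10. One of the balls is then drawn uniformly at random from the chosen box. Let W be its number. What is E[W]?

191/28

E[W | box 1] = (9+3+6)/3 = 6.
E[W | box 2] = (8+10+7+6+2)/5 = 33/5.
E[W | box 3] = (8+12+11+7+2)/5 = 8.
E[W | box 4] = (3+10)/2 = 13/2.
E[W] = (1/14)·(6) + (5/14)·(33/5) + (3/14)·(8) + (5/14)·(13/2) = 191/28.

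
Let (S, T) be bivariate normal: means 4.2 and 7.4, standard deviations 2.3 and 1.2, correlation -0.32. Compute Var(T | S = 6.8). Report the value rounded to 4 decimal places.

1.2925

The conditional variance in a bivariate normal is σ_T²(1 − ρ²), independent of x.
Var(T | S=6.8) = (1.2)²·(1 − (-0.32)²) = 1.44·0.8976 = 1.2925.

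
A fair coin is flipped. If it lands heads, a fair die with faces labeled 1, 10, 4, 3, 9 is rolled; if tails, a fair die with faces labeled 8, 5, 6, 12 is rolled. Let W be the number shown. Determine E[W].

263/40

E[W | heads] = (1+10+4+3+9)/5 = 27/5.
E[W | tails] = (8+5+6+12)/4 = 31/4.
E[W] = (1/2)·(27/5) + (1/2)·(31/4) = 263/40.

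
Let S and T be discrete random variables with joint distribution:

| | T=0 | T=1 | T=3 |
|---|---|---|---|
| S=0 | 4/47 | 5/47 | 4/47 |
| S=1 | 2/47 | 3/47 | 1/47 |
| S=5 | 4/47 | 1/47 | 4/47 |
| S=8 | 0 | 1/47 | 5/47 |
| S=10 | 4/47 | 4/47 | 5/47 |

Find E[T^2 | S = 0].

P(S = 0) = 13/47.
Σ T^2·P over the event = 0·(4/47) + 1·(5/47) + 9·(4/47) = 41/47.
E[T^2 | S = 0] = (41/47) / (13/47) = 41/13.

41/13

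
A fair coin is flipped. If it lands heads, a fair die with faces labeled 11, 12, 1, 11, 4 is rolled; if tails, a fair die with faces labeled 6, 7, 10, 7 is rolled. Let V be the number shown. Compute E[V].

E[V | heads] = (11+12+1+11+4)/5 = 39/5.
E[V | tails] = (6+7+10+7)/4 = 15/2.
E[V] = (1/2)·(39/5) + (1/2)·(15/2) = 153/20.

153/20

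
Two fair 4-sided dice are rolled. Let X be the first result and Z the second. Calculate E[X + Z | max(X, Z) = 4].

Outcomes with max(X, Z) = 4: (1,4), (2,4), (3,4), (4,1), (4,2), (4,3), (4,4), each with probability 1/16.
E[X + Z | max(X, Z) = 4] = (5 + 6 + 7 + 5 + 6 + 7 + 8) / 7 = 44/7.

44/7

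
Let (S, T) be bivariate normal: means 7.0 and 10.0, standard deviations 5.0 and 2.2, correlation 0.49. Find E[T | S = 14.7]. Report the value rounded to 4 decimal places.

For a bivariate normal, E[T | S=x] = μ_T + ρ·(σ_T/σ_S)·(x − μ_S).
E[T | S=14.7] = 10.0 + (0.49)·(2.2/5.0)·(14.7 − (7.0)) = 10.0 + (0.2156)·(7.7) = 11.6601.

11.6601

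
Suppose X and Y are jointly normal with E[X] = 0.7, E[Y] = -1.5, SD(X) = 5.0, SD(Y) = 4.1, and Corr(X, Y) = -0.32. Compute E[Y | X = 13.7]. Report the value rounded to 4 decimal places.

For a bivariate normal, E[Y | X=x] = μ_Y + ρ·(σ_Y/σ_X)·(x − μ_X).
E[Y | X=13.7] = -1.5 + (-0.32)·(4.1/5.0)·(13.7 − (0.7)) = -1.5 + (-0.2624)·(13) = -4.9112.

-4.9112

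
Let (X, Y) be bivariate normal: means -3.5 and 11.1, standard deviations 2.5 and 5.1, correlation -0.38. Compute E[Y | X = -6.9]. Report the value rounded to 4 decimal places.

For a bivariate normal, E[Y | X=x] = μ_Y + ρ·(σ_Y/σ_X)·(x − μ_X).
E[Y | X=-6.9] = 11.1 + (-0.38)·(5.1/2.5)·(-6.9 − (-3.5)) = 11.1 + (-0.7752)·(-3.4) = 13.7357.

13.7357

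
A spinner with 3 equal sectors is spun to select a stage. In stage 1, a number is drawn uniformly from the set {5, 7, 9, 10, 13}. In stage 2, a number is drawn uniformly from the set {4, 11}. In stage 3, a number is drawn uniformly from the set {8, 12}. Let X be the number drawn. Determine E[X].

263/30

E[X | stage 1] = (5+7+9+10+13)/5 = 44/5.
E[X | stage 2] = (4+11)/2 = 15/2.
E[X | stage 3] = (8+12)/2 = 10.
By the law of total expectation,
E[X] = (1/3)·(44/5) + (1/3)·(15/2) + (1/3)·(10) = 263/30.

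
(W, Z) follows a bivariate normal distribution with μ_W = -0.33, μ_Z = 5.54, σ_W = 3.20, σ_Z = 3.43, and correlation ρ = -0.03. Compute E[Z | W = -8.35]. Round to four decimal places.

The regression of Z on W has slope ρ·σ_Z/σ_W and passes through (μ_W, μ_Z).
E[Z | W=-8.35] = 5.54 + (-0.03)·(3.43/3.20)·(-8.35 − (-0.33)) = 5.54 + (-0.032156)·(-8.02) = 5.7979.

5.7979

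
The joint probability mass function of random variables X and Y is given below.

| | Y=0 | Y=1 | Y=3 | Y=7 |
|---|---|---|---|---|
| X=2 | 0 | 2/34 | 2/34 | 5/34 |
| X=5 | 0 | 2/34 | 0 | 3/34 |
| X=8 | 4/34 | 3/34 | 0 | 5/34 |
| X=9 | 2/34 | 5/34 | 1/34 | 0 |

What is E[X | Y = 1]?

83/12

P(Y = 1) = 6/17.
Σ X·P over the event = 2·(2/34) + 5·(2/34) + 8·(3/34) + 9·(5/34) = 83/34.
E[X | Y = 1] = (83/34) / (6/17) = 83/12.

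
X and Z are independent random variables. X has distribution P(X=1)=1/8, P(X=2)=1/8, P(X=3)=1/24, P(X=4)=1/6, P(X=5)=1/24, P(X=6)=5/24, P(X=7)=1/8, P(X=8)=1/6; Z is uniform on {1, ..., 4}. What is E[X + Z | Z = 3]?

P(Z = 3) = 1/4.
Summing (X+Z)·P(x,y) over outcomes with Z = 3 gives 47/24.
E[X + Z | Z = 3] = (47/24) / (1/4) = 47/6.

47/6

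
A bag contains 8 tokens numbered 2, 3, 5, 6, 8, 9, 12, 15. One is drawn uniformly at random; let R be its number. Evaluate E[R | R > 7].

11

P(R > 7) = 1/2.
Σ over the event: 8·1/8 + 9·1/8 + 12·1/8 + 15·1/8 = 11/2.
E[R | R > 7] = (11/2) / (1/2) = 11.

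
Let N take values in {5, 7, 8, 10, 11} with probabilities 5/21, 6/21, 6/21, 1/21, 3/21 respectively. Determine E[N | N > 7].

P(N > 7) = 10/21.
Σ over the event: 8·2/7 + 10·1/21 + 11·1/7 = 13/3.
E[N | N > 7] = (13/3) / (10/21) = 91/10.

91/10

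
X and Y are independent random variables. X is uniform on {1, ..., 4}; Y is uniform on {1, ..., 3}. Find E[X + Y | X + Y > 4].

17/3

Outcomes with X + Y > 4: (2,3), (3,2), (3,3), (4,1), (4,2), (4,3), each with probability 1/12.
E[X + Y | X + Y > 4] = (5 + 5 + 6 + 5 + 6 + 7) / 6 = 17/3.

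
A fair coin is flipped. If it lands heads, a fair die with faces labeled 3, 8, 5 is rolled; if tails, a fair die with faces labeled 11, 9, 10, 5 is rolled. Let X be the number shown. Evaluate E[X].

169/24

E[X | heads] = (3+8+5)/3 = 16/3.
E[X | tails] = (11+9+10+5)/4 = 35/4.
E[X] = (1/2)·(16/3) + (1/2)·(35/4) = 169/24.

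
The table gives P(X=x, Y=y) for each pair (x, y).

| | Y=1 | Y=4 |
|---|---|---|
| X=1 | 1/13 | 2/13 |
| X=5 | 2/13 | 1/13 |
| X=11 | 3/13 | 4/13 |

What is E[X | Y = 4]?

P(Y = 4) = 7/13.
Σ X·P over the event = 1·(2/13) + 5·(1/13) + 11·(4/13) = 51/13.
E[X | Y = 4] = (51/13) / (7/13) = 51/7.

51/7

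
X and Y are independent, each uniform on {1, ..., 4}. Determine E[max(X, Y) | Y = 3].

13/4

Outcomes with Y = 3: (1,3), (2,3), (3,3), (4,3), each with probability 1/16.
E[max(X, Y) | Y = 3] = (3 + 3 + 3 + 4) / 4 = 13/4.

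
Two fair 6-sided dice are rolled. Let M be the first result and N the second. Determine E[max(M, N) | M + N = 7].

Outcomes with M + N = 7: (1,6), (2,5), (3,4), (4,3), (5,2), (6,1), each with probability 1/36.
E[max(M, N) | M + N = 7] = (6 + 5 + 4 + 4 + 5 + 6) / 6 = 5.

5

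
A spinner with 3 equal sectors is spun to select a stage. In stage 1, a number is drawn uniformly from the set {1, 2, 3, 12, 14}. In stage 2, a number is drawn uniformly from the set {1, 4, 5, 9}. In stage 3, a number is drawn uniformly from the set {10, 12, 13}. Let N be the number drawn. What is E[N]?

1369/180

E[N | stage 1] = (1+2+3+12+14)/5 = 32/5.
E[N | stage 2] = (1+4+5+9)/4 = 19/4.
E[N | stage 3] = (10+12+13)/3 = 35/3.
By the law of total expectation,
E[N] = (1/3)·(32/5) + (1/3)·(19/4) + (1/3)·(35/3) = 1369/180.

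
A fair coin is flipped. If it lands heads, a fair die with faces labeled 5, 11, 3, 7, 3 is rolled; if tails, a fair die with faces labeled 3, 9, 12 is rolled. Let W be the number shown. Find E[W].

E[W | heads] = (5+11+3+7+3)/5 = 29/5.
E[W | tails] = (3+9+12)/3 = 8.
By the law of total expectation,
E[W] = (1/2)·(29/5) + (1/2)·(8) = 69/10.

69/10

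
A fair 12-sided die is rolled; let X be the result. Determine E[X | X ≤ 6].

Given X ≤ 6, X is equally likely to be any of {1, 2, 3, 4, 5, 6}.
E[X | X ≤ 6] = (1 + 2 + 3 + 4 + 5 + 6) / 6 = 7/2.

7/2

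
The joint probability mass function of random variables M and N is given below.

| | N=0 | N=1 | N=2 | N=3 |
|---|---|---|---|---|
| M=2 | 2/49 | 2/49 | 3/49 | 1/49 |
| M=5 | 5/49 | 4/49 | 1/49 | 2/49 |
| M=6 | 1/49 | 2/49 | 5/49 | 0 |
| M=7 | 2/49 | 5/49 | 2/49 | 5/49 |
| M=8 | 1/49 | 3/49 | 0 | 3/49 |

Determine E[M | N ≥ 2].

P(N ≥ 2) = 22/49.
Summing M·P(M=x,N=y) over the conditioning event gives 18/7.
E[M | N ≥ 2] = (18/7) / (22/49) = 63/11.

63/11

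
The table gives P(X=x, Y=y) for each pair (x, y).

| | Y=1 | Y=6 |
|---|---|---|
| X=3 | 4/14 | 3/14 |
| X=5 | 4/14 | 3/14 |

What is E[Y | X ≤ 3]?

P(X ≤ 3) = 1/2.
Σ Y·P over the event = 1·(4/14) + 6·(3/14) = 11/7.
E[Y | X ≤ 3] = (11/7) / (1/2) = 22/7.

22/7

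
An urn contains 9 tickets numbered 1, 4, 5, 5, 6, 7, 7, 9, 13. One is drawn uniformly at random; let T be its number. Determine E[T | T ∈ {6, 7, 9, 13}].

42/5

P(T ∈ {6, 7, 9, 13}) = 5/9.
Σ over the event: 6·1/9 + 7·2/9 + 9·1/9 + 13·1/9 = 14/3.
E[T | T ∈ {6, 7, 9, 13}] = (14/3) / (5/9) = 42/5.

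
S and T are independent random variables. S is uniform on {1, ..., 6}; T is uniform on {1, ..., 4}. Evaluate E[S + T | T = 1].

9/2

Outcomes with T = 1: (1,1), (2,1), (3,1), (4,1), (5,1), (6,1), each with probability 1/24.
E[S + T | T = 1] = (2 + 3 + 4 + 5 + 6 + 7) / 6 = 9/2.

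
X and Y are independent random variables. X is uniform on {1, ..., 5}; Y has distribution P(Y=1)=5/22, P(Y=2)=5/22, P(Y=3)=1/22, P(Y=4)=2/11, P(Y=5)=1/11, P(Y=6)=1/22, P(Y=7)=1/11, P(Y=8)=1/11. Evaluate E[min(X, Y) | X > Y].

72/41

P(X > Y) = 41/110.
Summing min(X,Y)·P(x,y) over outcomes with X > Y gives 36/55.
E[min(X, Y) | X > Y] = (36/55) / (41/110) = 72/41.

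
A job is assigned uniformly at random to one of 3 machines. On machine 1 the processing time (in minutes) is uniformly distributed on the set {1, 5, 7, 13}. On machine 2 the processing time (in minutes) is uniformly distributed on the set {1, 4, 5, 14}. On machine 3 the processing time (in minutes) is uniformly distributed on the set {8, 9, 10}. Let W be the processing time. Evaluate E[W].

E[W | machine 1] = (1+5+7+13)/4 = 13/2.
E[W | machine 2] = (1+4+5+14)/4 = 6.
E[W | machine 3] = (8+9+10)/3 = 9.
E[W] = (1/3)·(13/2) + (1/3)·(6) + (1/3)·(9) = 43/6.

43/6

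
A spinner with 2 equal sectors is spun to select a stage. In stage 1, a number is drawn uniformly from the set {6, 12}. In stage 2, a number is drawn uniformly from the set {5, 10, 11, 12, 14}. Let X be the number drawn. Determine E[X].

97/10

E[X | stage 1] = (6+12)/2 = 9.
E[X | stage 2] = (5+10+11+12+14)/5 = 52/5.
By the law of total expectation,
E[X] = (1/2)·(9) + (1/2)·(52/5) = 97/10.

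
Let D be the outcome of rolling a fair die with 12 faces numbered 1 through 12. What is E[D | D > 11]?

12

Given D > 11, D is equally likely to be any of {12}.
E[D | D > 11] = (12) / 1 = 12.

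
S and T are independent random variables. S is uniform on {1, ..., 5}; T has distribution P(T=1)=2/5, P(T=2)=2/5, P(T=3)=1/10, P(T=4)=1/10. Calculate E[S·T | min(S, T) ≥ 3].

14

P(min(S, T) ≥ 3) = 3/25.
Summing ST·P(x,y) over outcomes with min(S, T) ≥ 3 gives 42/25.
E[S·T | min(S, T) ≥ 3] = (42/25) / (3/25) = 14.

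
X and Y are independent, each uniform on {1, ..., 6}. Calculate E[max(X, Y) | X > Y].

P(X > Y) = 5/12.
Summing max(X,Y)·P(x,y) over outcomes with X > Y gives 35/18.
E[max(X, Y) | X > Y] = (35/18) / (5/12) = 14/3.

14/3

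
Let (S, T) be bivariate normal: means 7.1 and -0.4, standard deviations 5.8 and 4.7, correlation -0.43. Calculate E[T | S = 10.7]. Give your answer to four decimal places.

E[T | S=x] = μ_T + ρ(σ_T/σ_S)(x − μ_S) for jointly normal variables.
E[T | S=10.7] = -0.4 + (-0.43)·(4.7/5.8)·(10.7 − (7.1)) = -0.4 + (-0.34845)·(3.6) = -1.6544.

-1.6544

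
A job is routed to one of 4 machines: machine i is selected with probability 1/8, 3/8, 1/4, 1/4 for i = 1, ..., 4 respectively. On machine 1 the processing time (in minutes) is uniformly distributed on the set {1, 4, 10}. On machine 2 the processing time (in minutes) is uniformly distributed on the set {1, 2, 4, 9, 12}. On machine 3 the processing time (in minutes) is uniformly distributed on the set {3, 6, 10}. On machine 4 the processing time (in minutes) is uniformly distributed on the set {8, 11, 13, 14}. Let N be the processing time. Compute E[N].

E[N | machine 1] = (1+4+10)/3 = 5.
E[N | machine 2] = (1+2+4+9+12)/5 = 28/5.
E[N | machine 3] = (3+6+10)/3 = 19/3.
E[N | machine 4] = (8+11+13+14)/4 = 23/2.
E[N] = (1/8)·(5) + (3/8)·(28/5) + (1/4)·(19/3) + (1/4)·(23/2) = 431/60.

431/60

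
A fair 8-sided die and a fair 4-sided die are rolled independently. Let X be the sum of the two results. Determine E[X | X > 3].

216/29

P(X > 3) = 29/32.
E[X | X > 3] = (27/4) / (29/32) = 216/29.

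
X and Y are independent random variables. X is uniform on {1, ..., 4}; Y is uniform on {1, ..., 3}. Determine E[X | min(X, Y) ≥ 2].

3

P(min(X, Y) ≥ 2) = 1/2.
Summing X·P(x,y) over outcomes with min(X, Y) ≥ 2 gives 3/2.
E[X | min(X, Y) ≥ 2] = (3/2) / (1/2) = 3.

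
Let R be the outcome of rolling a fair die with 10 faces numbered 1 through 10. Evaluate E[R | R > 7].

9

Given R > 7, R is equally likely to be any of {8, 9, 10}.
E[R | R > 7] = (8 + 9 + 10) / 3 = 9.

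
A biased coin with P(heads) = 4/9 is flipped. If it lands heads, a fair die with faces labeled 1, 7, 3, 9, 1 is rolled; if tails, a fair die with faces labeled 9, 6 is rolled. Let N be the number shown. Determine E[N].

E[N | heads] = (1+7+3+9+1)/5 = 21/5.
E[N | tails] = (9+6)/2 = 15/2.
By the law of total expectation,
E[N] = (4/9)·(21/5) + (5/9)·(15/2) = 181/30.

181/30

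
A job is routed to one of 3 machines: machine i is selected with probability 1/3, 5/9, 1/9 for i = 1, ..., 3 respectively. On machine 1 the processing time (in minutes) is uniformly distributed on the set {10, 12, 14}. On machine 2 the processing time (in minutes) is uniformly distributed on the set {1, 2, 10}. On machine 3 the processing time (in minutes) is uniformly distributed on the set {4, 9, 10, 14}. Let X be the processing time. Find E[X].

E[X | machine 1] = (10+12+14)/3 = 12.
E[X | machine 2] = (1+2+10)/3 = 13/3.
E[X | machine 3] = (4+9+10+14)/4 = 37/4.
E[X] = (1/3)·(12) + (5/9)·(13/3) + (1/9)·(37/4) = 803/108.

803/108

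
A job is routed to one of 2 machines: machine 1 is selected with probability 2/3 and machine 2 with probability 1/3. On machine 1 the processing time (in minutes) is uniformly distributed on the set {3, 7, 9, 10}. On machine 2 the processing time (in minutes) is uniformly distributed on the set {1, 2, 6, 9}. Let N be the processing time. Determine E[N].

E[N | machine 1] = (3+7+9+10)/4 = 29/4.
E[N | machine 2] = (1+2+6+9)/4 = 9/2.
By the law of total expectation,
E[N] = (2/3)·(29/4) + (1/3)·(9/2) = 19/3.

19/3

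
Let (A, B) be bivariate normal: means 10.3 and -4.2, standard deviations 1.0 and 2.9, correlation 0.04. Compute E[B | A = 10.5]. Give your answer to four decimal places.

-4.1768

The regression of B on A has slope ρ·σ_B/σ_A and passes through (μ_A, μ_B).
E[B | A=10.5] = -4.2 + (0.04)·(2.9/1.0)·(10.5 − (10.3)) = -4.2 + (0.116)·(0.2) = -4.1768.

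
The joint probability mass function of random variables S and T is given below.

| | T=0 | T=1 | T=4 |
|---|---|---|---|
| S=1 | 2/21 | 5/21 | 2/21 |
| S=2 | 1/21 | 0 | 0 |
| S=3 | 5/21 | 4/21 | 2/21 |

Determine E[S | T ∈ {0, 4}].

P(T ∈ {0, 4}) = 4/7.
Summing S·P(S=x,T=y) over the conditioning event gives 9/7.
E[S | T ∈ {0, 4}] = (9/7) / (4/7) = 9/4.

9/4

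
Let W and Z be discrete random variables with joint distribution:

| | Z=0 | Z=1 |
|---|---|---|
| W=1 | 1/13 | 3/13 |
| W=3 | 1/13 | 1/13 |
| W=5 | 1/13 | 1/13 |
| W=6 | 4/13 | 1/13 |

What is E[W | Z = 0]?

33/7

P(Z = 0) = 7/13.
Σ W·P over the event = 1·(1/13) + 3·(1/13) + 5·(1/13) + 6·(4/13) = 33/13.
E[W | Z = 0] = (33/13) / (7/13) = 33/7.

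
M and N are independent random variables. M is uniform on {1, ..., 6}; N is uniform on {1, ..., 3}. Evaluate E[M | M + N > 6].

16/3

Outcomes with M + N > 6: (4,3), (5,2), (5,3), (6,1), (6,2), (6,3), each with probability 1/18.
E[M | M + N > 6] = (4 + 5 + 5 + 6 + 6 + 6) / 6 = 16/3.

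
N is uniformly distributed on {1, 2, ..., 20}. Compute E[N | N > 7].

P(N > 7) = 13/20.
E[N | N > 7] = (91/10) / (13/20) = 14.

14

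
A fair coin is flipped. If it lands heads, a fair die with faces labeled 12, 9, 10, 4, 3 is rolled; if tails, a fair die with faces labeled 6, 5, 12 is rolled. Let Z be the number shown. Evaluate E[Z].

229/30

E[Z | heads] = (12+9+10+4+3)/5 = 38/5.
E[Z | tails] = (6+5+12)/3 = 23/3.
By the law of total expectation,
E[Z] = (1/2)·(38/5) + (1/2)·(23/3) = 229/30.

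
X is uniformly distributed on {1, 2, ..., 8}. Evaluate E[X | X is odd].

4

Given X is odd, X is equally likely to be any of {1, 3, 5, 7}.
E[X | X is odd] = (1 + 3 + 5 + 7) / 4 = 4.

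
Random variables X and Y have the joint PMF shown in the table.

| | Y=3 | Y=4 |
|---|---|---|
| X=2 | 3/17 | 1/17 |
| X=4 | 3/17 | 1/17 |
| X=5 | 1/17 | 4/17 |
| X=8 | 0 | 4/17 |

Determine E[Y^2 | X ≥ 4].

180/13

P(X ≥ 4) = 13/17.
Σ Y^2·P over the event = 9·(3/17) + 16·(1/17) + 9·(1/17) + 16·(4/17) + 16·(4/17) = 180/17.
E[Y^2 | X ≥ 4] = (180/17) / (13/17) = 180/13.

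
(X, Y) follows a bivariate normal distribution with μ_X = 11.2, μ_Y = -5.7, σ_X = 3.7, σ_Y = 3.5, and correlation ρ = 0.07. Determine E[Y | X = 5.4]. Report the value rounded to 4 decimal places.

For a bivariate normal, E[Y | X=x] = μ_Y + ρ·(σ_Y/σ_X)·(x − μ_X).
E[Y | X=5.4] = -5.7 + (0.07)·(3.5/3.7)·(5.4 − (11.2)) = -5.7 + (0.066216)·(-5.8) = -6.0841.

-6.0841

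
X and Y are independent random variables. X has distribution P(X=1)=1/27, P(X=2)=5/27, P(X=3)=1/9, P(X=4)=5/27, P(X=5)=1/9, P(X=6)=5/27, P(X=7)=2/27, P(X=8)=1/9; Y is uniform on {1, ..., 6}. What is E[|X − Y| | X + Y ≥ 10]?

P(X + Y ≥ 10) = 49/162.
Summing |X−Y|·P(x,y) over outcomes with X + Y ≥ 10 gives 2/3.
E[|X − Y| | X + Y ≥ 10] = (2/3) / (49/162) = 108/49.

108/49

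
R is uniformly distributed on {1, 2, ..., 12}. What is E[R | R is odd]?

Given R is odd, R is equally likely to be any of {1, 3, 5, 7, 9, 11}.
E[R | R is odd] = (1 + 3 + 5 + 7 + 9 + 11) / 6 = 6.

6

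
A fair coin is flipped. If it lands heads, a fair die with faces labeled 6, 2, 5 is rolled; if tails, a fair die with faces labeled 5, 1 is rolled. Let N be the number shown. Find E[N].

E[N | heads] = (6+2+5)/3 = 13/3.
E[N | tails] = (5+1)/2 = 3.
E[N] = (1/2)·(13/3) + (1/2)·(3) = 11/3.

11/3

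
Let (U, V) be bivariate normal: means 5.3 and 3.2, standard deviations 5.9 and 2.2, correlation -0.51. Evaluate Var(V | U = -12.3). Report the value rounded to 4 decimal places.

3.5811

For a bivariate normal, Var(V | U=x) = σ_V²(1 − ρ²).
Var(V | U=-12.3) = (2.2)²·(1 − (-0.51)²) = 4.84·0.7399 = 3.5811.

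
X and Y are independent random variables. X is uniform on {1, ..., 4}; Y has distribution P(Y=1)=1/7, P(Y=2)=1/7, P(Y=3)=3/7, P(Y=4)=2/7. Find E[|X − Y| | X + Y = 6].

P(X + Y = 6) = 3/14.
Summing |X−Y|·P(x,y) over outcomes with X + Y = 6 gives 3/14.
E[|X − Y| | X + Y = 6] = (3/14) / (3/14) = 1.

1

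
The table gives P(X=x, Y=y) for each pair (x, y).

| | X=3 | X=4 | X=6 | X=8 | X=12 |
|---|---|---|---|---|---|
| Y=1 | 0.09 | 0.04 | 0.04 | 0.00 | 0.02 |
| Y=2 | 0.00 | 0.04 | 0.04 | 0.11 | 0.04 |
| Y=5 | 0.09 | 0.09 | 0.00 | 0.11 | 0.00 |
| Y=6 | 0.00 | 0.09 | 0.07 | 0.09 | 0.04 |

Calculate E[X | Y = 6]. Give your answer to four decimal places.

6.8276

P(Y = 6) = 0.29.
Σ X·P over the event = 4·(0.09) + 6·(0.07) + 8·(0.09) + 12·(0.04) = 1.98.
E[X | Y = 6] = (1.98) / (0.29) = 6.8276.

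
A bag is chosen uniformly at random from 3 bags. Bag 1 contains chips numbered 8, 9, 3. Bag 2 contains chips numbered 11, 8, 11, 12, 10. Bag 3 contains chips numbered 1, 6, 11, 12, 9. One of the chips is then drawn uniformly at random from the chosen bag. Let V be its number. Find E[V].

373/45

E[V | bag 1] = (8+9+3)/3 = 20/3.
E[V | bag 2] = (11+8+11+12+10)/5 = 52/5.
E[V | bag 3] = (1+6+11+12+9)/5 = 39/5.
E[V] = (1/3)·(20/3) + (1/3)·(52/5) + (1/3)·(39/5) = 373/45.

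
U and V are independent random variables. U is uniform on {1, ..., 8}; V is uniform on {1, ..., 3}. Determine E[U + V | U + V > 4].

68/9

P(U + V > 4) = 3/4.
Summing (U+V)·P(x,y) over outcomes with U + V > 4 gives 17/3.
E[U + V | U + V > 4] = (17/3) / (3/4) = 68/9.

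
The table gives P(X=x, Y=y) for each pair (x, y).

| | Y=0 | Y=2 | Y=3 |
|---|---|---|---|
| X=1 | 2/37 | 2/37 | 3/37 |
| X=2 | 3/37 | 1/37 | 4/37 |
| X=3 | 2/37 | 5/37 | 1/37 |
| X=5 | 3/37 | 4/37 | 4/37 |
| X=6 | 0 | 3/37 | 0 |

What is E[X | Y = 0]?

29/10

P(Y = 0) = 10/37.
Σ X·P over the event = 1·(2/37) + 2·(3/37) + 3·(2/37) + 5·(3/37) = 29/37.
E[X | Y = 0] = (29/37) / (10/37) = 29/10.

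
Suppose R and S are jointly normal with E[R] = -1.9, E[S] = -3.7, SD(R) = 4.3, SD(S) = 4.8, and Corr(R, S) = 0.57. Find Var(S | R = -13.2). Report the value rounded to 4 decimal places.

The conditional variance in a bivariate normal is σ_S²(1 − ρ²), independent of x.
Var(S | R=-13.2) = (4.8)²·(1 − (0.57)²) = 23.04·0.6751 = 15.5543.

15.5543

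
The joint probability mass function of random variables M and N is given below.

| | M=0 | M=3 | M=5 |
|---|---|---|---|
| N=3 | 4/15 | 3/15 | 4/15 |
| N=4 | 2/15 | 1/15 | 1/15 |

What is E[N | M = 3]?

13/4

P(M = 3) = 4/15.
Σ N·P over the event = 3·(3/15) + 4·(1/15) = 13/15.
E[N | M = 3] = (13/15) / (4/15) = 13/4.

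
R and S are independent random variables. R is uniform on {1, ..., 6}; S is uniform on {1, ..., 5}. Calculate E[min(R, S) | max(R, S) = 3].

9/5

P(max(R, S) = 3) = 1/6.
Summing min(R,S)·P(x,y) over outcomes with max(R, S) = 3 gives 3/10.
E[min(R, S) | max(R, S) = 3] = (3/10) / (1/6) = 9/5.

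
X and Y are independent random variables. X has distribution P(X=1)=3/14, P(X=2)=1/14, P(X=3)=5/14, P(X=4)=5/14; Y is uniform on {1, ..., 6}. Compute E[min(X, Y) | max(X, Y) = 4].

P(max(X, Y) = 4) = 29/84.
Summing min(X,Y)·P(x,y) over outcomes with max(X, Y) = 4 gives 5/6.
E[min(X, Y) | max(X, Y) = 4] = (5/6) / (29/84) = 70/29.

70/29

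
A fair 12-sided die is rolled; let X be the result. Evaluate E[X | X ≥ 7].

19/2

Given X ≥ 7, X is equally likely to be any of {7, 8, 9, 10, 11, 12}.
E[X | X ≥ 7] = (7 + 8 + 9 + 10 + 11 + 12) / 6 = 19/2.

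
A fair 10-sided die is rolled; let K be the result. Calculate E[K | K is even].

Given K is even, K is equally likely to be any of {2, 4, 6, 8, 10}.
E[K | K is even] = (2 + 4 + 6 + 8 + 10) / 5 = 6.

6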